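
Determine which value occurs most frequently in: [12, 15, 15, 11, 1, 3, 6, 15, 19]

15

Step 1: Count the frequency of each value:
  1: appears 1 time(s)
  3: appears 1 time(s)
  6: appears 1 time(s)
  11: appears 1 time(s)
  12: appears 1 time(s)
  15: appears 3 time(s)
  19: appears 1 time(s)
Step 2: The value 15 appears most frequently (3 times).
Step 3: Mode = 15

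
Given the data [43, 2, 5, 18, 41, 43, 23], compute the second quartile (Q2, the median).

23

Step 1: Sort the data: [2, 5, 18, 23, 41, 43, 43]
Step 2: n = 7
Step 3: Q2 is the median. Since n is odd, it is the middle value at position 4: 23
Step 4: Q2 = 23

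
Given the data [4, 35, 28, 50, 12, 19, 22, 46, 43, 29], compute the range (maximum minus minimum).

46

Step 1: Identify the maximum value: max = 50
Step 2: Identify the minimum value: min = 4
Step 3: Range = max - min = 50 - 4 = 46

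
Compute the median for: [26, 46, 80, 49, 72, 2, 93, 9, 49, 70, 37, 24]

47.5

Step 1: Sort the data in ascending order: [2, 9, 24, 26, 37, 46, 49, 49, 70, 72, 80, 93]
Step 2: The number of values is n = 12.
Step 3: Since n is even, the median is the average of positions 6 and 7:
  Median = (46 + 49) / 2 = 47.5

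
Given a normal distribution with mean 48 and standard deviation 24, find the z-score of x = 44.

-0.1667

Step 1: Recall the z-score formula: z = (x - mu) / sigma
Step 2: Substitute values: z = (44 - 48) / 24
Step 3: z = -4 / 24 = -0.1667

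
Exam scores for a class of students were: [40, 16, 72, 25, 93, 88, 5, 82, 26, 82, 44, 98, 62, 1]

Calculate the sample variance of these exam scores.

1162.2637

Step 1: Compute the mean: (40 + 16 + 72 + 25 + 93 + 88 + 5 + 82 + 26 + 82 + 44 + 98 + 62 + 1) / 14 = 52.4286
Step 2: Compute squared deviations from the mean:
  (40 - 52.4286)^2 = 154.4694
  (16 - 52.4286)^2 = 1327.0408
  (72 - 52.4286)^2 = 383.0408
  (25 - 52.4286)^2 = 752.3265
  (93 - 52.4286)^2 = 1646.0408
  (88 - 52.4286)^2 = 1265.3265
  (5 - 52.4286)^2 = 2249.4694
  (82 - 52.4286)^2 = 874.4694
  (26 - 52.4286)^2 = 698.4694
  (82 - 52.4286)^2 = 874.4694
  (44 - 52.4286)^2 = 71.0408
  (98 - 52.4286)^2 = 2076.7551
  (62 - 52.4286)^2 = 91.6122
  (1 - 52.4286)^2 = 2644.898
Step 3: Sum of squared deviations = 15109.4286
Step 4: Sample variance = 15109.4286 / 13 = 1162.2637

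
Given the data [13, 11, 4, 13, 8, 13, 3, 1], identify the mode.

13

Step 1: Count the frequency of each value:
  1: appears 1 time(s)
  3: appears 1 time(s)
  4: appears 1 time(s)
  8: appears 1 time(s)
  11: appears 1 time(s)
  13: appears 3 time(s)
Step 2: The value 13 appears most frequently (3 times).
Step 3: Mode = 13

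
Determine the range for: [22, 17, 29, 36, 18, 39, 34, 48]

31

Step 1: Identify the maximum value: max = 48
Step 2: Identify the minimum value: min = 17
Step 3: Range = max - min = 48 - 17 = 31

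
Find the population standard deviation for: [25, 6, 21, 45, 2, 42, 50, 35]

16.7164

Step 1: Compute the mean: 28.25
Step 2: Sum of squared deviations from the mean: 2235.5
Step 3: Population variance = 2235.5 / 8 = 279.4375
Step 4: Standard deviation = sqrt(279.4375) = 16.7164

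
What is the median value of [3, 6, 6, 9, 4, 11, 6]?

6

Step 1: Sort the data in ascending order: [3, 4, 6, 6, 6, 9, 11]
Step 2: The number of values is n = 7.
Step 3: Since n is odd, the median is the middle value at position 4: 6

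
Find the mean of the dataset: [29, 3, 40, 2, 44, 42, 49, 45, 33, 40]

32.7

Step 1: Sum all values: 29 + 3 + 40 + 2 + 44 + 42 + 49 + 45 + 33 + 40 = 327
Step 2: Count the number of values: n = 10
Step 3: Mean = sum / n = 327 / 10 = 32.7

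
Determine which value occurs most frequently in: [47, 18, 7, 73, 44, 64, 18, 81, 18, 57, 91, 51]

18

Step 1: Count the frequency of each value:
  7: appears 1 time(s)
  18: appears 3 time(s)
  44: appears 1 time(s)
  47: appears 1 time(s)
  51: appears 1 time(s)
  57: appears 1 time(s)
  64: appears 1 time(s)
  73: appears 1 time(s)
  81: appears 1 time(s)
  91: appears 1 time(s)
Step 2: The value 18 appears most frequently (3 times).
Step 3: Mode = 18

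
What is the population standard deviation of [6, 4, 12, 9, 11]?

3.0067

Step 1: Compute the mean: 8.4
Step 2: Sum of squared deviations from the mean: 45.2
Step 3: Population variance = 45.2 / 5 = 9.04
Step 4: Standard deviation = sqrt(9.04) = 3.0067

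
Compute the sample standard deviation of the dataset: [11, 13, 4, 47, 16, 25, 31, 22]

13.4742

Step 1: Compute the mean: 21.125
Step 2: Sum of squared deviations from the mean: 1270.875
Step 3: Sample variance = 1270.875 / 7 = 181.5536
Step 4: Standard deviation = sqrt(181.5536) = 13.4742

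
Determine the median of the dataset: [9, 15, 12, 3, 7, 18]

10.5

Step 1: Sort the data in ascending order: [3, 7, 9, 12, 15, 18]
Step 2: The number of values is n = 6.
Step 3: Since n is even, the median is the average of positions 3 and 4:
  Median = (9 + 12) / 2 = 10.5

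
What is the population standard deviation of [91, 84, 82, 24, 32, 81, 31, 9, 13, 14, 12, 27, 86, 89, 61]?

32.0696

Step 1: Compute the mean: 49.0667
Step 2: Sum of squared deviations from the mean: 15426.9333
Step 3: Population variance = 15426.9333 / 15 = 1028.4622
Step 4: Standard deviation = sqrt(1028.4622) = 32.0696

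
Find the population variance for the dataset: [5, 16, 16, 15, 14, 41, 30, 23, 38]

128.4444

Step 1: Compute the mean: (5 + 16 + 16 + 15 + 14 + 41 + 30 + 23 + 38) / 9 = 22
Step 2: Compute squared deviations from the mean:
  (5 - 22)^2 = 289
  (16 - 22)^2 = 36
  (16 - 22)^2 = 36
  (15 - 22)^2 = 49
  (14 - 22)^2 = 64
  (41 - 22)^2 = 361
  (30 - 22)^2 = 64
  (23 - 22)^2 = 1
  (38 - 22)^2 = 256
Step 3: Sum of squared deviations = 1156
Step 4: Population variance = 1156 / 9 = 128.4444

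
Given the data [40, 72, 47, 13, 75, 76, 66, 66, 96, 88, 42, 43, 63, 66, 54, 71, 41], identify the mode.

66

Step 1: Count the frequency of each value:
  13: appears 1 time(s)
  40: appears 1 time(s)
  41: appears 1 time(s)
  42: appears 1 time(s)
  43: appears 1 time(s)
  47: appears 1 time(s)
  54: appears 1 time(s)
  63: appears 1 time(s)
  66: appears 3 time(s)
  71: appears 1 time(s)
  72: appears 1 time(s)
  75: appears 1 time(s)
  76: appears 1 time(s)
  88: appears 1 time(s)
  96: appears 1 time(s)
Step 2: The value 66 appears most frequently (3 times).
Step 3: Mode = 66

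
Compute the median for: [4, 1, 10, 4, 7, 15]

5.5

Step 1: Sort the data in ascending order: [1, 4, 4, 7, 10, 15]
Step 2: The number of values is n = 6.
Step 3: Since n is even, the median is the average of positions 3 and 4:
  Median = (4 + 7) / 2 = 5.5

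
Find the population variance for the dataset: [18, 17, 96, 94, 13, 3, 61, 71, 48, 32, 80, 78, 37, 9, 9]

1025.1733

Step 1: Compute the mean: (18 + 17 + 96 + 94 + 13 + 3 + 61 + 71 + 48 + 32 + 80 + 78 + 37 + 9 + 9) / 15 = 44.4
Step 2: Compute squared deviations from the mean:
  (18 - 44.4)^2 = 696.96
  (17 - 44.4)^2 = 750.76
  (96 - 44.4)^2 = 2662.56
  (94 - 44.4)^2 = 2460.16
  (13 - 44.4)^2 = 985.96
  (3 - 44.4)^2 = 1713.96
  (61 - 44.4)^2 = 275.56
  (71 - 44.4)^2 = 707.56
  (48 - 44.4)^2 = 12.96
  (32 - 44.4)^2 = 153.76
  (80 - 44.4)^2 = 1267.36
  (78 - 44.4)^2 = 1128.96
  (37 - 44.4)^2 = 54.76
  (9 - 44.4)^2 = 1253.16
  (9 - 44.4)^2 = 1253.16
Step 3: Sum of squared deviations = 15377.6
Step 4: Population variance = 15377.6 / 15 = 1025.1733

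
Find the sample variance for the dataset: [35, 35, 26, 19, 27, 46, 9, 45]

159.6429

Step 1: Compute the mean: (35 + 35 + 26 + 19 + 27 + 46 + 9 + 45) / 8 = 30.25
Step 2: Compute squared deviations from the mean:
  (35 - 30.25)^2 = 22.5625
  (35 - 30.25)^2 = 22.5625
  (26 - 30.25)^2 = 18.0625
  (19 - 30.25)^2 = 126.5625
  (27 - 30.25)^2 = 10.5625
  (46 - 30.25)^2 = 248.0625
  (9 - 30.25)^2 = 451.5625
  (45 - 30.25)^2 = 217.5625
Step 3: Sum of squared deviations = 1117.5
Step 4: Sample variance = 1117.5 / 7 = 159.6429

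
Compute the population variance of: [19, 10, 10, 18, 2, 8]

34.1389

Step 1: Compute the mean: (19 + 10 + 10 + 18 + 2 + 8) / 6 = 11.1667
Step 2: Compute squared deviations from the mean:
  (19 - 11.1667)^2 = 61.3611
  (10 - 11.1667)^2 = 1.3611
  (10 - 11.1667)^2 = 1.3611
  (18 - 11.1667)^2 = 46.6944
  (2 - 11.1667)^2 = 84.0278
  (8 - 11.1667)^2 = 10.0278
Step 3: Sum of squared deviations = 204.8333
Step 4: Population variance = 204.8333 / 6 = 34.1389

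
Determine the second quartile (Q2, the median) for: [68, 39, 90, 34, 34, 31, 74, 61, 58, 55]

56.5

Step 1: Sort the data: [31, 34, 34, 39, 55, 58, 61, 68, 74, 90]
Step 2: n = 10
Step 3: Q2 is the median. Since n is even, it is the average of the values at positions 5 and 6:
  Q2 = (55 + 58) / 2 = 56.5
Step 4: Q2 = 56.5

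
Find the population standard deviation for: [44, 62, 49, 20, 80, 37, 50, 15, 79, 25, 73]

22.0469

Step 1: Compute the mean: 48.5455
Step 2: Sum of squared deviations from the mean: 5346.7273
Step 3: Population variance = 5346.7273 / 11 = 486.0661
Step 4: Standard deviation = sqrt(486.0661) = 22.0469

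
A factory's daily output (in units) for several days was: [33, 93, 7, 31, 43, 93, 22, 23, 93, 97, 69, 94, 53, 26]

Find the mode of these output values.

93

Step 1: Count the frequency of each value:
  7: appears 1 time(s)
  22: appears 1 time(s)
  23: appears 1 time(s)
  26: appears 1 time(s)
  31: appears 1 time(s)
  33: appears 1 time(s)
  43: appears 1 time(s)
  53: appears 1 time(s)
  69: appears 1 time(s)
  93: appears 3 time(s)
  94: appears 1 time(s)
  97: appears 1 time(s)
Step 2: The value 93 appears most frequently (3 times).
Step 3: Mode = 93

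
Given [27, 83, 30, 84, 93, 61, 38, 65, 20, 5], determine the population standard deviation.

29.042

Step 1: Compute the mean: 50.6
Step 2: Sum of squared deviations from the mean: 8434.4
Step 3: Population variance = 8434.4 / 10 = 843.44
Step 4: Standard deviation = sqrt(843.44) = 29.042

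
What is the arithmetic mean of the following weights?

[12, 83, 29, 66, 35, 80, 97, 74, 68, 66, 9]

56.2727

Step 1: Sum all values: 12 + 83 + 29 + 66 + 35 + 80 + 97 + 74 + 68 + 66 + 9 = 619
Step 2: Count the number of values: n = 11
Step 3: Mean = sum / n = 619 / 11 = 56.2727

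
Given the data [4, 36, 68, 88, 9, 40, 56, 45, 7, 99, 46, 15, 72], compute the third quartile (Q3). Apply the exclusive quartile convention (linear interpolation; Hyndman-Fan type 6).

70

Step 1: Sort the data: [4, 7, 9, 15, 36, 40, 45, 46, 56, 68, 72, 88, 99]
Step 2: n = 13
Step 3: Using the exclusive quartile method:
  Q1 = 12
  Q2 (median) = 45
  Q3 = 70
  IQR = Q3 - Q1 = 70 - 12 = 58
Step 4: Q3 = 70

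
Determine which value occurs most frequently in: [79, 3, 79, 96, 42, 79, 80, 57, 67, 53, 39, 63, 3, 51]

79

Step 1: Count the frequency of each value:
  3: appears 2 time(s)
  39: appears 1 time(s)
  42: appears 1 time(s)
  51: appears 1 time(s)
  53: appears 1 time(s)
  57: appears 1 time(s)
  63: appears 1 time(s)
  67: appears 1 time(s)
  79: appears 3 time(s)
  80: appears 1 time(s)
  96: appears 1 time(s)
Step 2: The value 79 appears most frequently (3 times).
Step 3: Mode = 79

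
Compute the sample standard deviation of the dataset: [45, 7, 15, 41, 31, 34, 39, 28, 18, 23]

12.2878

Step 1: Compute the mean: 28.1
Step 2: Sum of squared deviations from the mean: 1358.9
Step 3: Sample variance = 1358.9 / 9 = 150.9889
Step 4: Standard deviation = sqrt(150.9889) = 12.2878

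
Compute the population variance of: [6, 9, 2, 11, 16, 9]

18.4722

Step 1: Compute the mean: (6 + 9 + 2 + 11 + 16 + 9) / 6 = 8.8333
Step 2: Compute squared deviations from the mean:
  (6 - 8.8333)^2 = 8.0278
  (9 - 8.8333)^2 = 0.0278
  (2 - 8.8333)^2 = 46.6944
  (11 - 8.8333)^2 = 4.6944
  (16 - 8.8333)^2 = 51.3611
  (9 - 8.8333)^2 = 0.0278
Step 3: Sum of squared deviations = 110.8333
Step 4: Population variance = 110.8333 / 6 = 18.4722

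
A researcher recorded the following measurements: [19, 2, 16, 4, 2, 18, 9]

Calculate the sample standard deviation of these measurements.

7.5939

Step 1: Compute the mean: 10
Step 2: Sum of squared deviations from the mean: 346
Step 3: Sample variance = 346 / 6 = 57.6667
Step 4: Standard deviation = sqrt(57.6667) = 7.5939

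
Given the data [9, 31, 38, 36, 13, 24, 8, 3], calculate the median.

18.5

Step 1: Sort the data in ascending order: [3, 8, 9, 13, 24, 31, 36, 38]
Step 2: The number of values is n = 8.
Step 3: Since n is even, the median is the average of positions 4 and 5:
  Median = (13 + 24) / 2 = 18.5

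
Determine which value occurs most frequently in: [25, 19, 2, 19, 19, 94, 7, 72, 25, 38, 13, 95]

19

Step 1: Count the frequency of each value:
  2: appears 1 time(s)
  7: appears 1 time(s)
  13: appears 1 time(s)
  19: appears 3 time(s)
  25: appears 2 time(s)
  38: appears 1 time(s)
  72: appears 1 time(s)
  94: appears 1 time(s)
  95: appears 1 time(s)
Step 2: The value 19 appears most frequently (3 times).
Step 3: Mode = 19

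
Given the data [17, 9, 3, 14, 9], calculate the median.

9

Step 1: Sort the data in ascending order: [3, 9, 9, 14, 17]
Step 2: The number of values is n = 5.
Step 3: Since n is odd, the median is the middle value at position 3: 9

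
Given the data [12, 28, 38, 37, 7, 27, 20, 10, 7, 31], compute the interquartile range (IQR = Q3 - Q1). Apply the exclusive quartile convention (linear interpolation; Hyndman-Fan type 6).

23.25

Step 1: Sort the data: [7, 7, 10, 12, 20, 27, 28, 31, 37, 38]
Step 2: n = 10
Step 3: Using the exclusive quartile method:
  Q1 = 9.25
  Q2 (median) = 23.5
  Q3 = 32.5
  IQR = Q3 - Q1 = 32.5 - 9.25 = 23.25
Step 4: IQR = 23.25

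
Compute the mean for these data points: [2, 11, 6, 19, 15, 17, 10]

11.4286

Step 1: Sum all values: 2 + 11 + 6 + 19 + 15 + 17 + 10 = 80
Step 2: Count the number of values: n = 7
Step 3: Mean = sum / n = 80 / 7 = 11.4286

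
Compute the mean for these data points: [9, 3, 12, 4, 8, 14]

8.3333

Step 1: Sum all values: 9 + 3 + 12 + 4 + 8 + 14 = 50
Step 2: Count the number of values: n = 6
Step 3: Mean = sum / n = 50 / 6 = 8.3333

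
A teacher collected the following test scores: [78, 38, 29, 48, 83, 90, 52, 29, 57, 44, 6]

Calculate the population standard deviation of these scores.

24.3582

Step 1: Compute the mean: 50.3636
Step 2: Sum of squared deviations from the mean: 6526.5455
Step 3: Population variance = 6526.5455 / 11 = 593.3223
Step 4: Standard deviation = sqrt(593.3223) = 24.3582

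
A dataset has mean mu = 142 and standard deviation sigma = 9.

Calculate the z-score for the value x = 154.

1.3333

Step 1: Recall the z-score formula: z = (x - mu) / sigma
Step 2: Substitute values: z = (154 - 142) / 9
Step 3: z = 12 / 9 = 1.3333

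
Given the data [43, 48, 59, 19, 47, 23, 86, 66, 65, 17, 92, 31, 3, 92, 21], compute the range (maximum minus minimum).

89

Step 1: Identify the maximum value: max = 92
Step 2: Identify the minimum value: min = 3
Step 3: Range = max - min = 92 - 3 = 89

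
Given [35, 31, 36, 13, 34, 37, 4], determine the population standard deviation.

12.1588

Step 1: Compute the mean: 27.1429
Step 2: Sum of squared deviations from the mean: 1034.8571
Step 3: Population variance = 1034.8571 / 7 = 147.8367
Step 4: Standard deviation = sqrt(147.8367) = 12.1588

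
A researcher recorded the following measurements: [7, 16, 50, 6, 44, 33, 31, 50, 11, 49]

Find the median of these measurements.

32

Step 1: Sort the data in ascending order: [6, 7, 11, 16, 31, 33, 44, 49, 50, 50]
Step 2: The number of values is n = 10.
Step 3: Since n is even, the median is the average of positions 5 and 6:
  Median = (31 + 33) / 2 = 32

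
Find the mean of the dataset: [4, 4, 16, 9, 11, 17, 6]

9.5714

Step 1: Sum all values: 4 + 4 + 16 + 9 + 11 + 17 + 6 = 67
Step 2: Count the number of values: n = 7
Step 3: Mean = sum / n = 67 / 7 = 9.5714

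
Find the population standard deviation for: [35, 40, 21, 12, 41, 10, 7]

13.6457

Step 1: Compute the mean: 23.7143
Step 2: Sum of squared deviations from the mean: 1303.4286
Step 3: Population variance = 1303.4286 / 7 = 186.2041
Step 4: Standard deviation = sqrt(186.2041) = 13.6457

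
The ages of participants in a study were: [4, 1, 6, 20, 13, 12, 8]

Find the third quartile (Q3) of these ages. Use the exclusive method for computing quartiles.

13

Step 1: Sort the data: [1, 4, 6, 8, 12, 13, 20]
Step 2: n = 7
Step 3: Using the exclusive quartile method:
  Q1 = 4
  Q2 (median) = 8
  Q3 = 13
  IQR = Q3 - Q1 = 13 - 4 = 9
Step 4: Q3 = 13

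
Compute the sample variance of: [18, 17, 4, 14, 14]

30.8

Step 1: Compute the mean: (18 + 17 + 4 + 14 + 14) / 5 = 13.4
Step 2: Compute squared deviations from the mean:
  (18 - 13.4)^2 = 21.16
  (17 - 13.4)^2 = 12.96
  (4 - 13.4)^2 = 88.36
  (14 - 13.4)^2 = 0.36
  (14 - 13.4)^2 = 0.36
Step 3: Sum of squared deviations = 123.2
Step 4: Sample variance = 123.2 / 4 = 30.8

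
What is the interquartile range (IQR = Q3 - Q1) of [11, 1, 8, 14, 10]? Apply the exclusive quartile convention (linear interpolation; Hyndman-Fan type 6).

8

Step 1: Sort the data: [1, 8, 10, 11, 14]
Step 2: n = 5
Step 3: Using the exclusive quartile method:
  Q1 = 4.5
  Q2 (median) = 10
  Q3 = 12.5
  IQR = Q3 - Q1 = 12.5 - 4.5 = 8
Step 4: IQR = 8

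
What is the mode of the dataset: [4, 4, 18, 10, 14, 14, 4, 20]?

4

Step 1: Count the frequency of each value:
  4: appears 3 time(s)
  10: appears 1 time(s)
  14: appears 2 time(s)
  18: appears 1 time(s)
  20: appears 1 time(s)
Step 2: The value 4 appears most frequently (3 times).
Step 3: Mode = 4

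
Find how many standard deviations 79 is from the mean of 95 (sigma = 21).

-0.7619

Step 1: Recall the z-score formula: z = (x - mu) / sigma
Step 2: Substitute values: z = (79 - 95) / 21
Step 3: z = -16 / 21 = -0.7619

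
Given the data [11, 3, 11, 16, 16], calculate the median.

11

Step 1: Sort the data in ascending order: [3, 11, 11, 16, 16]
Step 2: The number of values is n = 5.
Step 3: Since n is odd, the median is the middle value at position 3: 11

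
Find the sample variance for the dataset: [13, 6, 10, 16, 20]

29

Step 1: Compute the mean: (13 + 6 + 10 + 16 + 20) / 5 = 13
Step 2: Compute squared deviations from the mean:
  (13 - 13)^2 = 0
  (6 - 13)^2 = 49
  (10 - 13)^2 = 9
  (16 - 13)^2 = 9
  (20 - 13)^2 = 49
Step 3: Sum of squared deviations = 116
Step 4: Sample variance = 116 / 4 = 29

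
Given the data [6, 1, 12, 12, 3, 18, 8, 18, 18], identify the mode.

18

Step 1: Count the frequency of each value:
  1: appears 1 time(s)
  3: appears 1 time(s)
  6: appears 1 time(s)
  8: appears 1 time(s)
  12: appears 2 time(s)
  18: appears 3 time(s)
Step 2: The value 18 appears most frequently (3 times).
Step 3: Mode = 18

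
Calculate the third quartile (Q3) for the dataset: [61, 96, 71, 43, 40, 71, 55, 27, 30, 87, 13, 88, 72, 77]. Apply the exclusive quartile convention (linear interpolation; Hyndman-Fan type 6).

79.5

Step 1: Sort the data: [13, 27, 30, 40, 43, 55, 61, 71, 71, 72, 77, 87, 88, 96]
Step 2: n = 14
Step 3: Using the exclusive quartile method:
  Q1 = 37.5
  Q2 (median) = 66
  Q3 = 79.5
  IQR = Q3 - Q1 = 79.5 - 37.5 = 42
Step 4: Q3 = 79.5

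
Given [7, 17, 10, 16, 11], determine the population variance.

14.16

Step 1: Compute the mean: (7 + 17 + 10 + 16 + 11) / 5 = 12.2
Step 2: Compute squared deviations from the mean:
  (7 - 12.2)^2 = 27.04
  (17 - 12.2)^2 = 23.04
  (10 - 12.2)^2 = 4.84
  (16 - 12.2)^2 = 14.44
  (11 - 12.2)^2 = 1.44
Step 3: Sum of squared deviations = 70.8
Step 4: Population variance = 70.8 / 5 = 14.16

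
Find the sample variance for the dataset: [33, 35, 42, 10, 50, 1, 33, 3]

345.8393

Step 1: Compute the mean: (33 + 35 + 42 + 10 + 50 + 1 + 33 + 3) / 8 = 25.875
Step 2: Compute squared deviations from the mean:
  (33 - 25.875)^2 = 50.7656
  (35 - 25.875)^2 = 83.2656
  (42 - 25.875)^2 = 260.0156
  (10 - 25.875)^2 = 252.0156
  (50 - 25.875)^2 = 582.0156
  (1 - 25.875)^2 = 618.7656
  (33 - 25.875)^2 = 50.7656
  (3 - 25.875)^2 = 523.2656
Step 3: Sum of squared deviations = 2420.875
Step 4: Sample variance = 2420.875 / 7 = 345.8393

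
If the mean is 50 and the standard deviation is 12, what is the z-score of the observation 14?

-3

Step 1: Recall the z-score formula: z = (x - mu) / sigma
Step 2: Substitute values: z = (14 - 50) / 12
Step 3: z = -36 / 12 = -3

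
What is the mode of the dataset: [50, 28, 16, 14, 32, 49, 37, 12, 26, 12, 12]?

12

Step 1: Count the frequency of each value:
  12: appears 3 time(s)
  14: appears 1 time(s)
  16: appears 1 time(s)
  26: appears 1 time(s)
  28: appears 1 time(s)
  32: appears 1 time(s)
  37: appears 1 time(s)
  49: appears 1 time(s)
  50: appears 1 time(s)
Step 2: The value 12 appears most frequently (3 times).
Step 3: Mode = 12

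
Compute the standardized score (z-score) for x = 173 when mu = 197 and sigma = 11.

-2.1818

Step 1: Recall the z-score formula: z = (x - mu) / sigma
Step 2: Substitute values: z = (173 - 197) / 11
Step 3: z = -24 / 11 = -2.1818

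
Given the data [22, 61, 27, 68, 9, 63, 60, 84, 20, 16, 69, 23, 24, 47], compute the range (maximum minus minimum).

75

Step 1: Identify the maximum value: max = 84
Step 2: Identify the minimum value: min = 9
Step 3: Range = max - min = 84 - 9 = 75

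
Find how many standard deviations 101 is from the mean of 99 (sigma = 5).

0.4

Step 1: Recall the z-score formula: z = (x - mu) / sigma
Step 2: Substitute values: z = (101 - 99) / 5
Step 3: z = 2 / 5 = 0.4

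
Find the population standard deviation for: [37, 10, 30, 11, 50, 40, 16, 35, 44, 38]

13.3375

Step 1: Compute the mean: 31.1
Step 2: Sum of squared deviations from the mean: 1778.9
Step 3: Population variance = 1778.9 / 10 = 177.89
Step 4: Standard deviation = sqrt(177.89) = 13.3375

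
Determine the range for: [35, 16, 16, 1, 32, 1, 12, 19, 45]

44

Step 1: Identify the maximum value: max = 45
Step 2: Identify the minimum value: min = 1
Step 3: Range = max - min = 45 - 1 = 44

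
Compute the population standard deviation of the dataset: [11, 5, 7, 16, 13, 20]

5.099

Step 1: Compute the mean: 12
Step 2: Sum of squared deviations from the mean: 156
Step 3: Population variance = 156 / 6 = 26
Step 4: Standard deviation = sqrt(26) = 5.099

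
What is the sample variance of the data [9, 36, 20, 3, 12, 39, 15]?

185.1429

Step 1: Compute the mean: (9 + 36 + 20 + 3 + 12 + 39 + 15) / 7 = 19.1429
Step 2: Compute squared deviations from the mean:
  (9 - 19.1429)^2 = 102.8776
  (36 - 19.1429)^2 = 284.1633
  (20 - 19.1429)^2 = 0.7347
  (3 - 19.1429)^2 = 260.5918
  (12 - 19.1429)^2 = 51.0204
  (39 - 19.1429)^2 = 394.3061
  (15 - 19.1429)^2 = 17.1633
Step 3: Sum of squared deviations = 1110.8571
Step 4: Sample variance = 1110.8571 / 6 = 185.1429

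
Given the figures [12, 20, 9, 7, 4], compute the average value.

10.4

Step 1: Sum all values: 12 + 20 + 9 + 7 + 4 = 52
Step 2: Count the number of values: n = 5
Step 3: Mean = sum / n = 52 / 5 = 10.4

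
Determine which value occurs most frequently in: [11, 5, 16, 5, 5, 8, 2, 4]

5

Step 1: Count the frequency of each value:
  2: appears 1 time(s)
  4: appears 1 time(s)
  5: appears 3 time(s)
  8: appears 1 time(s)
  11: appears 1 time(s)
  16: appears 1 time(s)
Step 2: The value 5 appears most frequently (3 times).
Step 3: Mode = 5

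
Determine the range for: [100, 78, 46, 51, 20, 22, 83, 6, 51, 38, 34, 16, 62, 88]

94

Step 1: Identify the maximum value: max = 100
Step 2: Identify the minimum value: min = 6
Step 3: Range = max - min = 100 - 6 = 94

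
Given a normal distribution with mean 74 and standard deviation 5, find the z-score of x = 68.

-1.2

Step 1: Recall the z-score formula: z = (x - mu) / sigma
Step 2: Substitute values: z = (68 - 74) / 5
Step 3: z = -6 / 5 = -1.2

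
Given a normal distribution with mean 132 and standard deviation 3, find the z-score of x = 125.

-2.3333

Step 1: Recall the z-score formula: z = (x - mu) / sigma
Step 2: Substitute values: z = (125 - 132) / 3
Step 3: z = -7 / 3 = -2.3333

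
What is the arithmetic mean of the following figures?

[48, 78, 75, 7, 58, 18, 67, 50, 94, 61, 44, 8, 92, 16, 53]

51.2667

Step 1: Sum all values: 48 + 78 + 75 + 7 + 58 + 18 + 67 + 50 + 94 + 61 + 44 + 8 + 92 + 16 + 53 = 769
Step 2: Count the number of values: n = 15
Step 3: Mean = sum / n = 769 / 15 = 51.2667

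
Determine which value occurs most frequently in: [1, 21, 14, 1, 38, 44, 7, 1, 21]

1

Step 1: Count the frequency of each value:
  1: appears 3 time(s)
  7: appears 1 time(s)
  14: appears 1 time(s)
  21: appears 2 time(s)
  38: appears 1 time(s)
  44: appears 1 time(s)
Step 2: The value 1 appears most frequently (3 times).
Step 3: Mode = 1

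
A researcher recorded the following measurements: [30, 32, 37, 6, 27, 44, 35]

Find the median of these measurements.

32

Step 1: Sort the data in ascending order: [6, 27, 30, 32, 35, 37, 44]
Step 2: The number of values is n = 7.
Step 3: Since n is odd, the median is the middle value at position 4: 32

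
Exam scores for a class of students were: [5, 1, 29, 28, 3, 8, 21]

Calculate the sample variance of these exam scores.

145.9524

Step 1: Compute the mean: (5 + 1 + 29 + 28 + 3 + 8 + 21) / 7 = 13.5714
Step 2: Compute squared deviations from the mean:
  (5 - 13.5714)^2 = 73.4694
  (1 - 13.5714)^2 = 158.0408
  (29 - 13.5714)^2 = 238.0408
  (28 - 13.5714)^2 = 208.1837
  (3 - 13.5714)^2 = 111.7551
  (8 - 13.5714)^2 = 31.0408
  (21 - 13.5714)^2 = 55.1837
Step 3: Sum of squared deviations = 875.7143
Step 4: Sample variance = 875.7143 / 6 = 145.9524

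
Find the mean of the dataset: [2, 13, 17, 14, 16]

12.4

Step 1: Sum all values: 2 + 13 + 17 + 14 + 16 = 62
Step 2: Count the number of values: n = 5
Step 3: Mean = sum / n = 62 / 5 = 12.4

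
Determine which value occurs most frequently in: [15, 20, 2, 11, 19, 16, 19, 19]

19

Step 1: Count the frequency of each value:
  2: appears 1 time(s)
  11: appears 1 time(s)
  15: appears 1 time(s)
  16: appears 1 time(s)
  19: appears 3 time(s)
  20: appears 1 time(s)
Step 2: The value 19 appears most frequently (3 times).
Step 3: Mode = 19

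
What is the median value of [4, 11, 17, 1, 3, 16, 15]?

11

Step 1: Sort the data in ascending order: [1, 3, 4, 11, 15, 16, 17]
Step 2: The number of values is n = 7.
Step 3: Since n is odd, the median is the middle value at position 4: 11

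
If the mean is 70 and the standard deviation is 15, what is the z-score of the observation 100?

2

Step 1: Recall the z-score formula: z = (x - mu) / sigma
Step 2: Substitute values: z = (100 - 70) / 15
Step 3: z = 30 / 15 = 2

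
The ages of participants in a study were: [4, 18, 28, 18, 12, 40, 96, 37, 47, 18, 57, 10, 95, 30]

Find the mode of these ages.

18

Step 1: Count the frequency of each value:
  4: appears 1 time(s)
  10: appears 1 time(s)
  12: appears 1 time(s)
  18: appears 3 time(s)
  28: appears 1 time(s)
  30: appears 1 time(s)
  37: appears 1 time(s)
  40: appears 1 time(s)
  47: appears 1 time(s)
  57: appears 1 time(s)
  95: appears 1 time(s)
  96: appears 1 time(s)
Step 2: The value 18 appears most frequently (3 times).
Step 3: Mode = 18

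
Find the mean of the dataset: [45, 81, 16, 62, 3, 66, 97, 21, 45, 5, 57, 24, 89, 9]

44.2857

Step 1: Sum all values: 45 + 81 + 16 + 62 + 3 + 66 + 97 + 21 + 45 + 5 + 57 + 24 + 89 + 9 = 620
Step 2: Count the number of values: n = 14
Step 3: Mean = sum / n = 620 / 14 = 44.2857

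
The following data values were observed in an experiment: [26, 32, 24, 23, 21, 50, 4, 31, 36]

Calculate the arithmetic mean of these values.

27.4444

Step 1: Sum all values: 26 + 32 + 24 + 23 + 21 + 50 + 4 + 31 + 36 = 247
Step 2: Count the number of values: n = 9
Step 3: Mean = sum / n = 247 / 9 = 27.4444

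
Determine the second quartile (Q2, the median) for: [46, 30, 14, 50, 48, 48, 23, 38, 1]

38

Step 1: Sort the data: [1, 14, 23, 30, 38, 46, 48, 48, 50]
Step 2: n = 9
Step 3: Q2 is the median. Since n is odd, it is the middle value at position 5: 38
Step 4: Q2 = 38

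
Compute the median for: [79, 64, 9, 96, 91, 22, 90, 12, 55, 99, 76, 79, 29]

76

Step 1: Sort the data in ascending order: [9, 12, 22, 29, 55, 64, 76, 79, 79, 90, 91, 96, 99]
Step 2: The number of values is n = 13.
Step 3: Since n is odd, the median is the middle value at position 7: 76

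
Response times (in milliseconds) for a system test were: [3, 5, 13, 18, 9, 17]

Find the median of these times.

11

Step 1: Sort the data in ascending order: [3, 5, 9, 13, 17, 18]
Step 2: The number of values is n = 6.
Step 3: Since n is even, the median is the average of positions 3 and 4:
  Median = (9 + 13) / 2 = 11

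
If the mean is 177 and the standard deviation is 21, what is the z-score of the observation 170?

-0.3333

Step 1: Recall the z-score formula: z = (x - mu) / sigma
Step 2: Substitute values: z = (170 - 177) / 21
Step 3: z = -7 / 21 = -0.3333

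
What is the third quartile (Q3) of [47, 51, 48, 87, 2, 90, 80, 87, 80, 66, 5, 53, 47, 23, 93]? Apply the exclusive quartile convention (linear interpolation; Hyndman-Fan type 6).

87

Step 1: Sort the data: [2, 5, 23, 47, 47, 48, 51, 53, 66, 80, 80, 87, 87, 90, 93]
Step 2: n = 15
Step 3: Using the exclusive quartile method:
  Q1 = 47
  Q2 (median) = 53
  Q3 = 87
  IQR = Q3 - Q1 = 87 - 47 = 40
Step 4: Q3 = 87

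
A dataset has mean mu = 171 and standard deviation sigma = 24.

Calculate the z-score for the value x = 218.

1.9583

Step 1: Recall the z-score formula: z = (x - mu) / sigma
Step 2: Substitute values: z = (218 - 171) / 24
Step 3: z = 47 / 24 = 1.9583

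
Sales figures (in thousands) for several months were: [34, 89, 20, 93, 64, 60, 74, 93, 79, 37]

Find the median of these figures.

69

Step 1: Sort the data in ascending order: [20, 34, 37, 60, 64, 74, 79, 89, 93, 93]
Step 2: The number of values is n = 10.
Step 3: Since n is even, the median is the average of positions 5 and 6:
  Median = (64 + 74) / 2 = 69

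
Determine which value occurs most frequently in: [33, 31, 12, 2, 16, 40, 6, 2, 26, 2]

2

Step 1: Count the frequency of each value:
  2: appears 3 time(s)
  6: appears 1 time(s)
  12: appears 1 time(s)
  16: appears 1 time(s)
  26: appears 1 time(s)
  31: appears 1 time(s)
  33: appears 1 time(s)
  40: appears 1 time(s)
Step 2: The value 2 appears most frequently (3 times).
Step 3: Mode = 2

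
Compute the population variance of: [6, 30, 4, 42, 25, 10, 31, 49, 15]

226.0247

Step 1: Compute the mean: (6 + 30 + 4 + 42 + 25 + 10 + 31 + 49 + 15) / 9 = 23.5556
Step 2: Compute squared deviations from the mean:
  (6 - 23.5556)^2 = 308.1975
  (30 - 23.5556)^2 = 41.5309
  (4 - 23.5556)^2 = 382.4198
  (42 - 23.5556)^2 = 340.1975
  (25 - 23.5556)^2 = 2.0864
  (10 - 23.5556)^2 = 183.7531
  (31 - 23.5556)^2 = 55.4198
  (49 - 23.5556)^2 = 647.4198
  (15 - 23.5556)^2 = 73.1975
Step 3: Sum of squared deviations = 2034.2222
Step 4: Population variance = 2034.2222 / 9 = 226.0247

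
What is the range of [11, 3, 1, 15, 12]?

14

Step 1: Identify the maximum value: max = 15
Step 2: Identify the minimum value: min = 1
Step 3: Range = max - min = 15 - 1 = 14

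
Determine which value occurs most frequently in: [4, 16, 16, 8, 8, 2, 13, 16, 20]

16

Step 1: Count the frequency of each value:
  2: appears 1 time(s)
  4: appears 1 time(s)
  8: appears 2 time(s)
  13: appears 1 time(s)
  16: appears 3 time(s)
  20: appears 1 time(s)
Step 2: The value 16 appears most frequently (3 times).
Step 3: Mode = 16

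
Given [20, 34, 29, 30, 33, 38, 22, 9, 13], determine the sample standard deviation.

9.9247

Step 1: Compute the mean: 25.3333
Step 2: Sum of squared deviations from the mean: 788
Step 3: Sample variance = 788 / 8 = 98.5
Step 4: Standard deviation = sqrt(98.5) = 9.9247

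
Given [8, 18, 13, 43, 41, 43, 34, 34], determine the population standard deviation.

13.2453

Step 1: Compute the mean: 29.25
Step 2: Sum of squared deviations from the mean: 1403.5
Step 3: Population variance = 1403.5 / 8 = 175.4375
Step 4: Standard deviation = sqrt(175.4375) = 13.2453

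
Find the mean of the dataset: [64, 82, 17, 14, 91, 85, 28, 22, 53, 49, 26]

48.2727

Step 1: Sum all values: 64 + 82 + 17 + 14 + 91 + 85 + 28 + 22 + 53 + 49 + 26 = 531
Step 2: Count the number of values: n = 11
Step 3: Mean = sum / n = 531 / 11 = 48.2727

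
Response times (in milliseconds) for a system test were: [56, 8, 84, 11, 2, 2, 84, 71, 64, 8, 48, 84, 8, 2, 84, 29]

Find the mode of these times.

84

Step 1: Count the frequency of each value:
  2: appears 3 time(s)
  8: appears 3 time(s)
  11: appears 1 time(s)
  29: appears 1 time(s)
  48: appears 1 time(s)
  56: appears 1 time(s)
  64: appears 1 time(s)
  71: appears 1 time(s)
  84: appears 4 time(s)
Step 2: The value 84 appears most frequently (4 times).
Step 3: Mode = 84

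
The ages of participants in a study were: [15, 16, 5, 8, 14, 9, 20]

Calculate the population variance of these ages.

23.6735

Step 1: Compute the mean: (15 + 16 + 5 + 8 + 14 + 9 + 20) / 7 = 12.4286
Step 2: Compute squared deviations from the mean:
  (15 - 12.4286)^2 = 6.6122
  (16 - 12.4286)^2 = 12.7551
  (5 - 12.4286)^2 = 55.1837
  (8 - 12.4286)^2 = 19.6122
  (14 - 12.4286)^2 = 2.4694
  (9 - 12.4286)^2 = 11.7551
  (20 - 12.4286)^2 = 57.3265
Step 3: Sum of squared deviations = 165.7143
Step 4: Population variance = 165.7143 / 7 = 23.6735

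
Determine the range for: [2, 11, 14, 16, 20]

18

Step 1: Identify the maximum value: max = 20
Step 2: Identify the minimum value: min = 2
Step 3: Range = max - min = 20 - 2 = 18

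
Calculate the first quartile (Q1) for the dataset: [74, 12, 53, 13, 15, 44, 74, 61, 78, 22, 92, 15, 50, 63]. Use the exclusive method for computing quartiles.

15

Step 1: Sort the data: [12, 13, 15, 15, 22, 44, 50, 53, 61, 63, 74, 74, 78, 92]
Step 2: n = 14
Step 3: Using the exclusive quartile method:
  Q1 = 15
  Q2 (median) = 51.5
  Q3 = 74
  IQR = Q3 - Q1 = 74 - 15 = 59
Step 4: Q1 = 15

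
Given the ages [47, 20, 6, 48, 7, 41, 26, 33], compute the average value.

28.5

Step 1: Sum all values: 47 + 20 + 6 + 48 + 7 + 41 + 26 + 33 = 228
Step 2: Count the number of values: n = 8
Step 3: Mean = sum / n = 228 / 8 = 28.5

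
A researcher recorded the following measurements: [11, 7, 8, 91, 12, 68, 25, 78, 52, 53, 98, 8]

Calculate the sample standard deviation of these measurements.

34.9193

Step 1: Compute the mean: 42.5833
Step 2: Sum of squared deviations from the mean: 13412.9167
Step 3: Sample variance = 13412.9167 / 11 = 1219.3561
Step 4: Standard deviation = sqrt(1219.3561) = 34.9193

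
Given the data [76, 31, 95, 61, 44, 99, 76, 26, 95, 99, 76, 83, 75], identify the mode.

76

Step 1: Count the frequency of each value:
  26: appears 1 time(s)
  31: appears 1 time(s)
  44: appears 1 time(s)
  61: appears 1 time(s)
  75: appears 1 time(s)
  76: appears 3 time(s)
  83: appears 1 time(s)
  95: appears 2 time(s)
  99: appears 2 time(s)
Step 2: The value 76 appears most frequently (3 times).
Step 3: Mode = 76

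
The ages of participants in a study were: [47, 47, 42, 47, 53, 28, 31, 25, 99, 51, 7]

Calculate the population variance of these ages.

485.1405

Step 1: Compute the mean: (47 + 47 + 42 + 47 + 53 + 28 + 31 + 25 + 99 + 51 + 7) / 11 = 43.3636
Step 2: Compute squared deviations from the mean:
  (47 - 43.3636)^2 = 13.2231
  (47 - 43.3636)^2 = 13.2231
  (42 - 43.3636)^2 = 1.8595
  (47 - 43.3636)^2 = 13.2231
  (53 - 43.3636)^2 = 92.8595
  (28 - 43.3636)^2 = 236.0413
  (31 - 43.3636)^2 = 152.8595
  (25 - 43.3636)^2 = 337.2231
  (99 - 43.3636)^2 = 3095.405
  (51 - 43.3636)^2 = 58.314
  (7 - 43.3636)^2 = 1322.314
Step 3: Sum of squared deviations = 5336.5455
Step 4: Population variance = 5336.5455 / 11 = 485.1405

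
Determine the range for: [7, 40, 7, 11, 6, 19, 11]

34

Step 1: Identify the maximum value: max = 40
Step 2: Identify the minimum value: min = 6
Step 3: Range = max - min = 40 - 6 = 34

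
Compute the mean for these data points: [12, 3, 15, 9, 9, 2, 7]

8.1429

Step 1: Sum all values: 12 + 3 + 15 + 9 + 9 + 2 + 7 = 57
Step 2: Count the number of values: n = 7
Step 3: Mean = sum / n = 57 / 7 = 8.1429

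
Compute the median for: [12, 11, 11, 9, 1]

11

Step 1: Sort the data in ascending order: [1, 9, 11, 11, 12]
Step 2: The number of values is n = 5.
Step 3: Since n is odd, the median is the middle value at position 3: 11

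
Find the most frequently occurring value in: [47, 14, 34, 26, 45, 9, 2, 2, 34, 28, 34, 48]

34

Step 1: Count the frequency of each value:
  2: appears 2 time(s)
  9: appears 1 time(s)
  14: appears 1 time(s)
  26: appears 1 time(s)
  28: appears 1 time(s)
  34: appears 3 time(s)
  45: appears 1 time(s)
  47: appears 1 time(s)
  48: appears 1 time(s)
Step 2: The value 34 appears most frequently (3 times).
Step 3: Mode = 34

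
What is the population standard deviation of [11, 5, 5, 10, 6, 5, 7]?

2.3299

Step 1: Compute the mean: 7
Step 2: Sum of squared deviations from the mean: 38
Step 3: Population variance = 38 / 7 = 5.4286
Step 4: Standard deviation = sqrt(5.4286) = 2.3299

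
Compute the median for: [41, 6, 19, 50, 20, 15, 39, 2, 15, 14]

17

Step 1: Sort the data in ascending order: [2, 6, 14, 15, 15, 19, 20, 39, 41, 50]
Step 2: The number of values is n = 10.
Step 3: Since n is even, the median is the average of positions 5 and 6:
  Median = (15 + 19) / 2 = 17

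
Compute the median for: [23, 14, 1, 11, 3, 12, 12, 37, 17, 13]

12.5

Step 1: Sort the data in ascending order: [1, 3, 11, 12, 12, 13, 14, 17, 23, 37]
Step 2: The number of values is n = 10.
Step 3: Since n is even, the median is the average of positions 5 and 6:
  Median = (12 + 13) / 2 = 12.5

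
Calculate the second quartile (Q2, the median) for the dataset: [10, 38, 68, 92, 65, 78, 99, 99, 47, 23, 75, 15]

66.5

Step 1: Sort the data: [10, 15, 23, 38, 47, 65, 68, 75, 78, 92, 99, 99]
Step 2: n = 12
Step 3: Q2 is the median. Since n is even, it is the average of the values at positions 6 and 7:
  Q2 = (65 + 68) / 2 = 66.5
Step 4: Q2 = 66.5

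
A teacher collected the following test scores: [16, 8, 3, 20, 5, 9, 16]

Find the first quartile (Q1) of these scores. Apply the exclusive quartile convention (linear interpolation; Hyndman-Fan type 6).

5

Step 1: Sort the data: [3, 5, 8, 9, 16, 16, 20]
Step 2: n = 7
Step 3: Using the exclusive quartile method:
  Q1 = 5
  Q2 (median) = 9
  Q3 = 16
  IQR = Q3 - Q1 = 16 - 5 = 11
Step 4: Q1 = 5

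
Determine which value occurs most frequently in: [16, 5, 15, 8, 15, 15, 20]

15

Step 1: Count the frequency of each value:
  5: appears 1 time(s)
  8: appears 1 time(s)
  15: appears 3 time(s)
  16: appears 1 time(s)
  20: appears 1 time(s)
Step 2: The value 15 appears most frequently (3 times).
Step 3: Mode = 15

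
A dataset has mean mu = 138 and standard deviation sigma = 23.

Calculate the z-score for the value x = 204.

2.8696

Step 1: Recall the z-score formula: z = (x - mu) / sigma
Step 2: Substitute values: z = (204 - 138) / 23
Step 3: z = 66 / 23 = 2.8696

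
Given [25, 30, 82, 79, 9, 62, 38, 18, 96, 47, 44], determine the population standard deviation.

26.9809

Step 1: Compute the mean: 48.1818
Step 2: Sum of squared deviations from the mean: 8007.6364
Step 3: Population variance = 8007.6364 / 11 = 727.9669
Step 4: Standard deviation = sqrt(727.9669) = 26.9809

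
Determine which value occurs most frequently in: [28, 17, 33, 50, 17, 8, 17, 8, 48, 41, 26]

17

Step 1: Count the frequency of each value:
  8: appears 2 time(s)
  17: appears 3 time(s)
  26: appears 1 time(s)
  28: appears 1 time(s)
  33: appears 1 time(s)
  41: appears 1 time(s)
  48: appears 1 time(s)
  50: appears 1 time(s)
Step 2: The value 17 appears most frequently (3 times).
Step 3: Mode = 17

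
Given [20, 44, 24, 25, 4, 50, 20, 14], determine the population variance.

199.8594

Step 1: Compute the mean: (20 + 44 + 24 + 25 + 4 + 50 + 20 + 14) / 8 = 25.125
Step 2: Compute squared deviations from the mean:
  (20 - 25.125)^2 = 26.2656
  (44 - 25.125)^2 = 356.2656
  (24 - 25.125)^2 = 1.2656
  (25 - 25.125)^2 = 0.0156
  (4 - 25.125)^2 = 446.2656
  (50 - 25.125)^2 = 618.7656
  (20 - 25.125)^2 = 26.2656
  (14 - 25.125)^2 = 123.7656
Step 3: Sum of squared deviations = 1598.875
Step 4: Population variance = 1598.875 / 8 = 199.8594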